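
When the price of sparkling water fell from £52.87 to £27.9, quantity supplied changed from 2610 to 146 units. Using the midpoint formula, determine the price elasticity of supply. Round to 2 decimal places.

%Δq = (146 − 2610)/[(2610 + 146)/2] = -2464/1378 ≈ -1.7881.
%ΔP = (27.9 − 52.87)/[(52.87 + 27.9)/2] = -24.97/40.385 ≈ -0.6183.
Arc elasticity E = %Δq/%ΔP ≈ -1.7881/-0.6183 ≈ 2.89.
|E| > 1: supply is elastic over this range.

2.89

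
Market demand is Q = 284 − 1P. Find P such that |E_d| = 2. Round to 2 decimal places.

189.33

Set −bP/(a − bP) = −2 ⇒ bP = 2(a − bP) ⇒ bP(1+2) = 2·a.
P = 2·284/(1·3) ≈ 189.33.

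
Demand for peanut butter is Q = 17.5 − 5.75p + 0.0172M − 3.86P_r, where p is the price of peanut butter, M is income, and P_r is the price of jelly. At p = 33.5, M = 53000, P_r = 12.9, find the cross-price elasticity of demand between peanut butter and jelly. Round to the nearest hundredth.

-0.07

Substituting, Q = 17.5 − 5.75(33.5) + 0.0172(53000) − 3.86(12.9) = 17.5 − 192.625 + 911.6 − 49.794 = 686.681.
∂Q/∂P_r = −3.86, so E_xy = -3.86·(12.9/686.681) ≈ -0.07.
E_xy < 0: the goods are complements.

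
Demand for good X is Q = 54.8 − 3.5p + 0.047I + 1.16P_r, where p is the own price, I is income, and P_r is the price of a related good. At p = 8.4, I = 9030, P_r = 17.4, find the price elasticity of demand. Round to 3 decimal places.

-0.063

Q = 54.8 − 3.5(8.4) + 0.047(9030) + 1.16(17.4) = 54.8 − 29.4 + 424.41 + 20.184 = 469.994.
∂Q/∂p = −3.5, so E_p = (−3.5)·(8.4/469.994) ≈ -0.063.
|E_p| < 1: demand is inelastic.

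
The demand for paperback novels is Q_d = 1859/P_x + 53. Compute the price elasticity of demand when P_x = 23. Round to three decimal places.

At P_x = 23, Q_d = 133.8261.
dQ_d/dP_x = −1859/P_x² = −3.5142.
Point elasticity E = (dQ_d/dP_x)·(P_x/Q_d) = -3.5142 × 23/133.8261 ≈ -0.604.
|E| < 1, so demand is inelastic at this price.

-0.604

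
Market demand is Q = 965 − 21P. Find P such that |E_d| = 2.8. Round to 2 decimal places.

Set −bP/(a − bP) = −2.8 ⇒ bP = 2.8(a − bP) ⇒ bP(1+2.8) = 2.8·a.
P = 2.8·965/(21·3.8) ≈ 33.86.

33.86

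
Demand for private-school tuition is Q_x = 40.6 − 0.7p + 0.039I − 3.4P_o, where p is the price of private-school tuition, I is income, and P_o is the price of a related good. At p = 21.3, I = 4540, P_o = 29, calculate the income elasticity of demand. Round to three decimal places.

Substituting, Q_x = 40.6 − 0.7(21.3) + 0.039(4540) − 3.4(29) = 40.6 − 14.91 + 177.06 − 98.6 = 104.15.
∂Q_x/∂I = +0.039, so E_I = 0.039·(4540/104.15) ≈ 1.700.
E_I > 1: normal good (luxury).

1.700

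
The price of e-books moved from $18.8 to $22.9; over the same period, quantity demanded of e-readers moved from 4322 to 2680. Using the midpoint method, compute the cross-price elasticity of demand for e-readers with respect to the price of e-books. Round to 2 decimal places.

%ΔQ_x = (2680 − 4322)/[(4322+2680)/2] = -1642/3501 ≈ -0.4690.
%ΔP_y = (22.9 − 18.8)/[(18.8+22.9)/2] ≈ 0.1966.
E_xy = -0.4690/0.1966 ≈ -2.39.
E_xy < 0, so e-readers and e-books are complements.

-2.39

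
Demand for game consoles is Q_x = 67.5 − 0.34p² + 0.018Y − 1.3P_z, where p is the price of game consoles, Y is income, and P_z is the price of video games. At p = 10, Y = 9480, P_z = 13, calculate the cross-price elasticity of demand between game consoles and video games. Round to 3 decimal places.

Q_x = 67.5 − 0.34(10)² + 0.018(9480) − 1.3(13) = 67.5 − 34 + 170.64 − 16.9 = 187.24.
∂Q_x/∂P_z = −1.3, so E_xy = -1.3·(13/187.24) ≈ -0.090.
E_xy < 0: the goods are complements.

-0.090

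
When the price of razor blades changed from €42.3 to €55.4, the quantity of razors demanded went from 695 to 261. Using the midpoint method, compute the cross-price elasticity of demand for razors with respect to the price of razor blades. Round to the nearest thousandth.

-3.386

%ΔQ_x = (261 − 695)/[(695+261)/2] = -434/478 ≈ -0.9079.
%ΔP_y = (55.4 − 42.3)/[(42.3+55.4)/2] ≈ 0.2682.
E_xy = -0.9079/0.2682 ≈ -3.386.
E_xy < 0, so razors and razor blades are complements.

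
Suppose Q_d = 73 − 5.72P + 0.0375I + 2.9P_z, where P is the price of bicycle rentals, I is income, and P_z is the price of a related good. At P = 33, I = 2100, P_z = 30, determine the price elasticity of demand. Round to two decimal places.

-3.78

Substituting, Q_d = 73 − 5.72(33) + 0.0375(2100) + 2.9(30) = 73 − 188.76 + 78.75 + 87 = 49.99.
∂Q_d/∂P = −5.72, so E_p = (−5.72)·(33/49.99) ≈ -3.78.
|E_p| > 1: demand is elastic.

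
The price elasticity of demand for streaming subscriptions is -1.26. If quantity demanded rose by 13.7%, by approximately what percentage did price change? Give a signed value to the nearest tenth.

%ΔQ ≈ E × %ΔP ⇒ %ΔP = %ΔQ / E = (13.7%)/(-1.26) ≈ -10.9%.

-10.9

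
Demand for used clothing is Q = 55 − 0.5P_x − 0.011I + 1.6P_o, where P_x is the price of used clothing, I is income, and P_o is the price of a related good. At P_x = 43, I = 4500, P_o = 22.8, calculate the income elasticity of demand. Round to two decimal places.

-2.42

Evaluating quantity at (P_x, I, P_o) gives Q = 55 − 0.5(43) − 0.011(4500) + 1.6(22.8) = 55 − 21.5 − 49.5 + 36.48 = 20.48.
∂Q/∂I = −0.011, so E_I = -0.011·(4500/20.48) ≈ -2.42.
E_I < 0: inferior good.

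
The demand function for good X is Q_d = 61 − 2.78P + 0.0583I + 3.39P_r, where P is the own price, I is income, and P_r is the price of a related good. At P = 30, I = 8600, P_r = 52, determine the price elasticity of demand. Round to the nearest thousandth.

First evaluate Q_d: 61 − 2.78(30) + 0.0583(8600) + 3.39(52) = 61 − 83.4 + 501.38 + 176.28 = 655.26.
∂Q_d/∂P = −2.78, so E_p = (−2.78)·(30/655.26) ≈ -0.127.
|E_p| < 1: demand is inelastic.

-0.127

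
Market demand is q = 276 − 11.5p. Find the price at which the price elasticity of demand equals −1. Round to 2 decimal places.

12.00

For linear demand q = a − bp, E = −bp/(a − bp). |E| = 1 ⇒ bp = a − bp ⇒ p = a/(2b).
p = 276/(2·11.5) = 12.00.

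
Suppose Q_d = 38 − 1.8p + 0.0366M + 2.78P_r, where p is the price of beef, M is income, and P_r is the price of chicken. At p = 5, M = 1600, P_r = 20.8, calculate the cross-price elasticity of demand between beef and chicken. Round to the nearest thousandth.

0.398

Substituting, Q_d = 38 − 1.8(5) + 0.0366(1600) + 2.78(20.8) = 38 − 9 + 58.56 + 57.824 = 145.384.
∂Q_d/∂P_r = +2.78, so E_xy = 2.78·(20.8/145.384) ≈ 0.398.
E_xy > 0: the goods are substitutes.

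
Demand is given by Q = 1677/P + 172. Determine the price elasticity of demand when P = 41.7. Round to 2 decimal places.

-0.19

At P = 41.7, Q = 212.2158.
dQ/dP = −1677/P² = −0.9644.
Point elasticity E = (dQ/dP)·(P/Q) = -0.9644 × 41.7/212.2158 ≈ -0.19.
|E| < 1, so demand is inelastic at this price.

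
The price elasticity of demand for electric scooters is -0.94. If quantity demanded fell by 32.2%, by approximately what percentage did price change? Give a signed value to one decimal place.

34.3

%ΔQ ≈ E × %ΔP ⇒ %ΔP = %ΔQ / E = (-32.2%)/(-0.94) ≈ 34.3%.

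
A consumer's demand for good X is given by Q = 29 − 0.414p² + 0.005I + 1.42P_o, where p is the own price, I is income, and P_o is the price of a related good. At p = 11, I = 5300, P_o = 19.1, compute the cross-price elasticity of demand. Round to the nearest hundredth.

First evaluate Q: 29 − 0.414(11)² + 0.005(5300) + 1.42(19.1) = 29 − 50.094 + 26.5 + 27.122 = 32.528.
∂Q/∂P_o = +1.42, so E_xy = 1.42·(19.1/32.528) ≈ 0.83.
E_xy > 0: the goods are substitutes.

0.83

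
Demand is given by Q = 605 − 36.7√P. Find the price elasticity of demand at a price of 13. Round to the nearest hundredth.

-0.14

At P = 13, Q = 472.6763.
dQ/dP = −36.7/(2√P) = −36.7/(2·3.6056).
Point elasticity E = (dQ/dP)·(P/Q) = -5.0894 × 13/472.6763 ≈ -0.14.
|E| < 1, so demand is inelastic at this price.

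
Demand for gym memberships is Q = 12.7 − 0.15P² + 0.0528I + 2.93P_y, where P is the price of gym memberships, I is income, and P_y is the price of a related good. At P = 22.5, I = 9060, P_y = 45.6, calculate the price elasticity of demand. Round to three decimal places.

-0.277

Evaluating quantity at (P, I, P_y) gives Q = 12.7 − 0.15(22.5)² + 0.0528(9060) + 2.93(45.6) = 12.7 − 75.9375 + 478.368 + 133.608 = 548.7385.
∂Q/∂P = −2·0.15·P = -6.75, so E_p = -6.75·(22.5/548.7385) ≈ -0.277.
|E_p| < 1: demand is inelastic.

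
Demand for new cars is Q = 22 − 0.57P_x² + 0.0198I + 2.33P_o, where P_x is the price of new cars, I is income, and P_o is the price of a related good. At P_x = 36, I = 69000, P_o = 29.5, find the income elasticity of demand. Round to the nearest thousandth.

At the given point, Q = 22 − 0.57(36)² + 0.0198(69000) + 2.33(29.5) = 22 − 738.72 + 1366.2 + 68.735 = 718.215.
∂Q/∂I = +0.0198, so E_I = 0.0198·(69000/718.215) ≈ 1.902.
E_I > 1: normal good (luxury).

1.902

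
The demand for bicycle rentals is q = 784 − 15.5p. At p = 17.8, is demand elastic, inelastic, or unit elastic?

inelastic

At p = 17.8, q = 508.1.
dq/dp = −15.5.
Point elasticity E = (dq/dp)·(p/q) = -15.5 × 17.8/508.1 ≈ -0.543.
|E| ≈ 0.543 < 1, so demand is inelastic.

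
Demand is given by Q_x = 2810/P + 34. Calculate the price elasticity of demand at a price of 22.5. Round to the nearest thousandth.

-0.786

At P = 22.5, Q_x = 158.8889.
dQ_x/dP = −2810/P² = −5.5506.
Point elasticity E = (dQ_x/dP)·(P/Q_x) = -5.5506 × 22.5/158.8889 ≈ -0.786.
|E| < 1, so demand is inelastic at this price.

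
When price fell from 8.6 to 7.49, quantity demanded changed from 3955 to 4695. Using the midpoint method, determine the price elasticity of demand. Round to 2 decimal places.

-1.24

%Δq = (4695 − 3955)/[(3955 + 4695)/2] = 740/4325 ≈ 0.1711.
%ΔP = (7.49 − 8.6)/[(8.6 + 7.49)/2] = -1.11/8.045 ≈ -0.1380.
Arc elasticity E = %Δq/%ΔP ≈ 0.1711/-0.1380 ≈ -1.24.
|E| > 1: demand is elastic over this range.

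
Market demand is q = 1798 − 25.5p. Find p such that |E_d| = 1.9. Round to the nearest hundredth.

46.20

Set −bp/(a − bp) = −1.9 ⇒ bp = 1.9(a − bp) ⇒ bp(1+1.9) = 1.9·a.
p = 1.9·1798/(25.5·2.9) ≈ 46.20.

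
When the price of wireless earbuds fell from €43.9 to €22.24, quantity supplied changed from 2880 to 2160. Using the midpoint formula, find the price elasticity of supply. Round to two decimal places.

0.44

%ΔQ = (2160 − 2880)/[(2880 + 2160)/2] = -720/2520 ≈ -0.2857.
%Δp = (22.24 − 43.9)/[(43.9 + 22.24)/2] = -21.66/33.07 ≈ -0.6550.
Arc elasticity E = %ΔQ/%Δp ≈ -0.2857/-0.6550 ≈ 0.44.
|E| < 1: supply is inelastic over this range.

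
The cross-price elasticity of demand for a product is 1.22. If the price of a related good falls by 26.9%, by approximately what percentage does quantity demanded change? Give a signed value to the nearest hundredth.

-32.82

%ΔQ ≈ E × %ΔP_y = (1.22) × (-26.9%) ≈ -32.82%.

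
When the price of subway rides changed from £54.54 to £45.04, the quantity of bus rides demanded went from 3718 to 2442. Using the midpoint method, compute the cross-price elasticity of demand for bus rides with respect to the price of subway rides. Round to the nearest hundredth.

%ΔQ_x = (2442 − 3718)/[(3718+2442)/2] = -1276/3080 ≈ -0.4143.
%ΔP_y = (45.04 − 54.54)/[(54.54+45.04)/2] ≈ -0.1908.
E_xy = -0.4143/-0.1908 ≈ 2.17.
E_xy > 0, so bus rides and subway rides are substitutes.

2.17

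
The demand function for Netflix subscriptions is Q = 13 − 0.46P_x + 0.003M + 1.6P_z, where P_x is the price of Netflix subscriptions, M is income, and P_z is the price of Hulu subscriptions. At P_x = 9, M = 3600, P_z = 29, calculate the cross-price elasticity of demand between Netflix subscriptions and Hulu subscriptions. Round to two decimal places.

0.70

First evaluate Q: 13 − 0.46(9) + 0.003(3600) + 1.6(29) = 13 − 4.14 + 10.8 + 46.4 = 66.06.
∂Q/∂P_z = +1.6, so E_xy = 1.6·(29/66.06) ≈ 0.70.
E_xy > 0: the goods are substitutes.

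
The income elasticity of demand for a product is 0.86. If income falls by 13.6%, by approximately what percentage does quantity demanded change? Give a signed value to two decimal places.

%ΔQ ≈ E × %ΔI = (0.86) × (-13.6%) ≈ -11.70%.

-11.70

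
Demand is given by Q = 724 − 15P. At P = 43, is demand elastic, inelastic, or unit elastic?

elastic

At P = 43, Q = 79.
dQ/dP = −15.
Point elasticity E = (dQ/dP)·(P/Q) = -15 × 43/79 ≈ -8.165.
|E| ≈ 8.165 > 1, so demand is elastic.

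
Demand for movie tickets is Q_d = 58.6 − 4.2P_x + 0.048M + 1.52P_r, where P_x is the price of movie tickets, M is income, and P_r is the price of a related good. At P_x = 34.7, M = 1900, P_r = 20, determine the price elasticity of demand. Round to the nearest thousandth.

-4.229

Evaluating quantity at (P_x, M, P_r) gives Q_d = 58.6 − 4.2(34.7) + 0.048(1900) + 1.52(20) = 58.6 − 145.74 + 91.2 + 30.4 = 34.46.
∂Q_d/∂P_x = −4.2, so E_p = (−4.2)·(34.7/34.46) ≈ -4.229.
|E_p| > 1: demand is elastic.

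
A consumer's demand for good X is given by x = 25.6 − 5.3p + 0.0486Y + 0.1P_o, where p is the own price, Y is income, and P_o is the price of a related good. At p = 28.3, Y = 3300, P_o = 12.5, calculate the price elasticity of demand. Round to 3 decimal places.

Substituting, x = 25.6 − 5.3(28.3) + 0.0486(3300) + 0.1(12.5) = 25.6 − 149.99 + 160.38 + 1.25 = 37.24.
∂x/∂p = −5.3, so E_p = (−5.3)·(28.3/37.24) ≈ -4.028.
|E_p| > 1: demand is elastic.

-4.028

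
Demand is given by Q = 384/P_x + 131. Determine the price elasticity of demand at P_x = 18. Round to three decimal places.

-0.140

At P_x = 18, Q = 152.3333.
dQ/dP_x = −384/P_x² = −1.1852.
Point elasticity E = (dQ/dP_x)·(P_x/Q) = -1.1852 × 18/152.3333 ≈ -0.140.
|E| < 1, so demand is inelastic at this price.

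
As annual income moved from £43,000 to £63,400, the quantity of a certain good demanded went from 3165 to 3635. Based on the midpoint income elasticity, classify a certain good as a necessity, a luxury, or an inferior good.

necessity

%ΔQ = (3635 − 3165)/[(3165+3635)/2] = 470/3400 ≈ 0.1382.
%ΔI = (63,400 − 43,000)/[(43,000+63,400)/2] = 20400/53200 ≈ 0.3835.
E_I = %ΔQ/%ΔI ≈ 0.360.
E_I ∈ (0,1): normal good (necessity).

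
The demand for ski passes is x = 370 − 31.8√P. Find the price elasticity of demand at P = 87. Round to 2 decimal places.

-2.02

At P = 87, x = 73.3893.
dx/dP = −31.8/(2√P) = −31.8/(2·9.3274).
Point elasticity E = (dx/dP)·(P/x) = -1.7047 × 87/73.3893 ≈ -2.02.
|E| > 1, so demand is elastic at this price.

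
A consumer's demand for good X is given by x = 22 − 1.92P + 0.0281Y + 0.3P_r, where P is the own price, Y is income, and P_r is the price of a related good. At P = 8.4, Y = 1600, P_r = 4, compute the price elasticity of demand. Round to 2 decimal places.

x = 22 − 1.92(8.4) + 0.0281(1600) + 0.3(4) = 22 − 16.128 + 44.96 + 1.2 = 52.032.
∂x/∂P = −1.92, so E_p = (−1.92)·(8.4/52.032) ≈ -0.31.
|E_p| < 1: demand is inelastic.

-0.31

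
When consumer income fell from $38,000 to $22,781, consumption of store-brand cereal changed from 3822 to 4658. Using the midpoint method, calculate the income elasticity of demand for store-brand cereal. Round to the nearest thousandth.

-0.394

%ΔQ = (4658 − 3822)/[(3822+4658)/2] = 836/4240 ≈ 0.1972.
%ΔI = (22,781 − 38,000)/[(38,000+22,781)/2] = -15219/30390.5 ≈ -0.5008.
E_I = %ΔQ/%ΔI ≈ -0.394.
E_I < 0: inferior good.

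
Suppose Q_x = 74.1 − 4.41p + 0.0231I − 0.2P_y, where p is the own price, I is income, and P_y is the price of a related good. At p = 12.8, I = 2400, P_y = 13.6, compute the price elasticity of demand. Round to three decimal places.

At the given point, Q_x = 74.1 − 4.41(12.8) + 0.0231(2400) − 0.2(13.6) = 74.1 − 56.448 + 55.44 − 2.72 = 70.372.
∂Q_x/∂p = −4.41, so E_p = (−4.41)·(12.8/70.372) ≈ -0.802.
|E_p| < 1: demand is inelastic.

-0.802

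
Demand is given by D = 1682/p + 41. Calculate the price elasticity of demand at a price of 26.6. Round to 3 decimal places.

At p = 26.6, D = 104.2331.
dD/dp = −1682/p² = −2.3772.
Point elasticity E = (dD/dp)·(p/D) = -2.3772 × 26.6/104.2331 ≈ -0.607.
|E| < 1, so demand is inelastic at this price.

-0.607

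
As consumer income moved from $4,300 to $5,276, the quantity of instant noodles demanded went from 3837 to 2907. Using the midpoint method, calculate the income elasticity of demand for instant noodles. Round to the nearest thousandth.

-1.353

%ΔQ = (2907 − 3837)/[(3837+2907)/2] = -930/3372 ≈ -0.2758.
%ΔM = (5,276 − 4,300)/[(4,300+5,276)/2] = 976/4788 ≈ 0.2038.
E_I = %ΔQ/%ΔM ≈ -1.353.
E_I < 0: inferior good.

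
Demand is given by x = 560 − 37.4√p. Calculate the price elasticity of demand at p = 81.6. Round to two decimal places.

At p = 81.6, x = 222.1556.
dx/dp = −37.4/(2√p) = −37.4/(2·9.0333).
Point elasticity E = (dx/dp)·(p/x) = -2.0701 × 81.6/222.1556 ≈ -0.76.
|E| < 1, so demand is inelastic at this price.

-0.76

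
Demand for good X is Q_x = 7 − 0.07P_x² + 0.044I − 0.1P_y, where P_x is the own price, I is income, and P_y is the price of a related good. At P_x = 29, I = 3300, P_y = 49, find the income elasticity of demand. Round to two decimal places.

1.64

Substituting, Q_x = 7 − 0.07(29)² + 0.044(3300) − 0.1(49) = 7 − 58.87 + 145.2 − 4.9 = 88.43.
∂Q_x/∂I = +0.044, so E_I = 0.044·(3300/88.43) ≈ 1.64.
E_I > 1: normal good (luxury).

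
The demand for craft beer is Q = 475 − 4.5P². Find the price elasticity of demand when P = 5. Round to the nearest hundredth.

At P = 5, Q = 362.5.
dQ/dP = −2·4.5·P = −45.
Point elasticity E = (dQ/dP)·(P/Q) = -45 × 5/362.5 ≈ -0.62.
|E| < 1, so demand is inelastic at this price.

-0.62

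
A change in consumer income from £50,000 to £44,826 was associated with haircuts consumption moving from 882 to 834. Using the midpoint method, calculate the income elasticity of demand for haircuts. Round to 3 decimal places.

0.513

%ΔQ = (834 − 882)/[(882+834)/2] = -48/858 ≈ -0.0559.
%ΔY = (44,826 − 50,000)/[(50,000+44,826)/2] = -5174/47413 ≈ -0.1091.
E_I = %ΔQ/%ΔY ≈ 0.513.
E_I ∈ (0,1): normal good (necessity).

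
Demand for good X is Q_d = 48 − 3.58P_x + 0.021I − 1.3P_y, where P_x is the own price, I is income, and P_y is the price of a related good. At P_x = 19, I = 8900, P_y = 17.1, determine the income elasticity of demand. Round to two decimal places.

At the given point, Q_d = 48 − 3.58(19) + 0.021(8900) − 1.3(17.1) = 48 − 68.02 + 186.9 − 22.23 = 144.65.
∂Q_d/∂I = +0.021, so E_I = 0.021·(8900/144.65) ≈ 1.29.
E_I > 1: normal good (luxury).

1.29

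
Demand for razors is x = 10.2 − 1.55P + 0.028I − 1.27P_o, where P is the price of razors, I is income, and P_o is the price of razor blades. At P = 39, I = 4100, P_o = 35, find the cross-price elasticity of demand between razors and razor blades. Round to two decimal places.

At the given point, x = 10.2 − 1.55(39) + 0.028(4100) − 1.27(35) = 10.2 − 60.45 + 114.8 − 44.45 = 20.1.
∂x/∂P_o = −1.27, so E_xy = -1.27·(35/20.1) ≈ -2.21.
E_xy < 0: the goods are complements.

-2.21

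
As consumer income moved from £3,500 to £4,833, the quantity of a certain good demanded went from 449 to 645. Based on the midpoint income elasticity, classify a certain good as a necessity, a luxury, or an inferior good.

%ΔQ = (645 − 449)/[(449+645)/2] = 196/547 ≈ 0.3583.
%ΔM = (4,833 − 3,500)/[(3,500+4,833)/2] = 1333/4166.5 ≈ 0.3199.
E_I = %ΔQ/%ΔM ≈ 1.120.
E_I > 1: normal good (luxury).

luxury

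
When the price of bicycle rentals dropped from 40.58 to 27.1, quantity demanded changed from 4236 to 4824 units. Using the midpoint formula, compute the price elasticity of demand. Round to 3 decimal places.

-0.326

%ΔQ = (4824 − 4236)/[(4236 + 4824)/2] = 588/4530 ≈ 0.1298.
%ΔP = (27.1 − 40.58)/[(40.58 + 27.1)/2] = -13.48/33.84 ≈ -0.3983.
Arc elasticity E = %ΔQ/%ΔP ≈ 0.1298/-0.3983 ≈ -0.326.
|E| < 1: demand is inelastic over this range.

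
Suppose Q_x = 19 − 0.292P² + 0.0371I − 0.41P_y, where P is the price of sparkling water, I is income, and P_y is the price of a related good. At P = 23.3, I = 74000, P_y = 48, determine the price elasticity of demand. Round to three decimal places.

-0.123

Q_x = 19 − 0.292(23.3)² + 0.0371(74000) − 0.41(48) = 19 − 158.5239 + 2745.4 − 19.68 = 2586.1961.
∂Q_x/∂P = −2·0.292·P = -13.6072, so E_p = -13.6072·(23.3/2586.1961) ≈ -0.123.
|E_p| < 1: demand is inelastic.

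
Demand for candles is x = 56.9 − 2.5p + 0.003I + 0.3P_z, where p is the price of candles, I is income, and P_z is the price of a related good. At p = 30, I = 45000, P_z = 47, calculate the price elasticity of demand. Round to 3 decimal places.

-0.573

x = 56.9 − 2.5(30) + 0.003(45000) + 0.3(47) = 56.9 − 75 + 135 + 14.1 = 131.
∂x/∂p = −2.5, so E_p = (−2.5)·(30/131) ≈ -0.573.
|E_p| < 1: demand is inelastic.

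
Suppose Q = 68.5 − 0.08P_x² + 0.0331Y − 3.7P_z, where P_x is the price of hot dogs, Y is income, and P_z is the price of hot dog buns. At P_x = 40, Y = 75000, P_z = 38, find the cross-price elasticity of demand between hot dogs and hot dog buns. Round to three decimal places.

-0.062

Evaluating quantity at (P_x, Y, P_z) gives Q = 68.5 − 0.08(40)² + 0.0331(75000) − 3.7(38) = 68.5 − 128 + 2482.5 − 140.6 = 2282.4.
∂Q/∂P_z = −3.7, so E_xy = -3.7·(38/2282.4) ≈ -0.062.
E_xy < 0: the goods are complements.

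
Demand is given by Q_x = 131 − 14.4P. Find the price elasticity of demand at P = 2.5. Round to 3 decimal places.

-0.379

At P = 2.5, Q_x = 95.
dQ_x/dP = −14.4.
Point elasticity E = (dQ_x/dP)·(P/Q_x) = -14.4 × 2.5/95 ≈ -0.379.
|E| < 1, so demand is inelastic at this price.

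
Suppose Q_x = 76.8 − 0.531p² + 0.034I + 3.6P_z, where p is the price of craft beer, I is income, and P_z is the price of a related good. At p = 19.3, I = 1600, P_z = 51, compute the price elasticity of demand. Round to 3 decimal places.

-3.381

Evaluating quantity at (p, I, P_z) gives Q_x = 76.8 − 0.531(19.3)² + 0.034(1600) + 3.6(51) = 76.8 − 197.7922 + 54.4 + 183.6 = 117.0078.
∂Q_x/∂p = −2·0.531·p = -20.4966, so E_p = -20.4966·(19.3/117.0078) ≈ -3.381.
|E_p| > 1: demand is elastic.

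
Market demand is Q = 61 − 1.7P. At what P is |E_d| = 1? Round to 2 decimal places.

For linear demand Q = a − bP, E = −bP/(a − bP). |E| = 1 ⇒ bP = a − bP ⇒ P = a/(2b).
P = 61/(2·1.7) ≈ 17.94.

17.94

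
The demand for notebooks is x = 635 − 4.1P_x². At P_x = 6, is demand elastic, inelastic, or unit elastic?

At P_x = 6, x = 487.4.
dx/dP_x = −2·4.1·P_x = −49.2.
Point elasticity E = (dx/dP_x)·(P_x/x) = -49.2 × 6/487.4 ≈ -0.606.
|E| ≈ 0.606 < 1, so demand is inelastic.

inelastic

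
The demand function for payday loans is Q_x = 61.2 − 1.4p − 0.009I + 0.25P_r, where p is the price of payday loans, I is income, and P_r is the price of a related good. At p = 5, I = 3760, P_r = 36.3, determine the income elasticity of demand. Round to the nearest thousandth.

At the given point, Q_x = 61.2 − 1.4(5) − 0.009(3760) + 0.25(36.3) = 61.2 − 7 − 33.84 + 9.075 = 29.435.
∂Q_x/∂I = −0.009, so E_I = -0.009·(3760/29.435) ≈ -1.150.
E_I < 0: inferior good.

-1.150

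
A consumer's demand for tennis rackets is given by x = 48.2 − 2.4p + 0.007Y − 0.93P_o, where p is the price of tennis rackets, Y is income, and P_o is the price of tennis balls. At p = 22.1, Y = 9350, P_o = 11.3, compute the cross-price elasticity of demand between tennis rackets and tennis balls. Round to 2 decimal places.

x = 48.2 − 2.4(22.1) + 0.007(9350) − 0.93(11.3) = 48.2 − 53.04 + 65.45 − 10.509 = 50.101.
∂x/∂P_o = −0.93, so E_xy = -0.93·(11.3/50.101) ≈ -0.21.
E_xy < 0: the goods are complements.

-0.21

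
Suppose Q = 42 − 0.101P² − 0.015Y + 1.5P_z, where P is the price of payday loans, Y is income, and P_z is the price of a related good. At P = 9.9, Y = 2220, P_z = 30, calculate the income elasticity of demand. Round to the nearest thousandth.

Substituting, Q = 42 − 0.101(9.9)² − 0.015(2220) + 1.5(30) = 42 − 9.899 − 33.3 + 45 = 43.801.
∂Q/∂Y = −0.015, so E_I = -0.015·(2220/43.801) ≈ -0.760.
E_I < 0: inferior good.

-0.760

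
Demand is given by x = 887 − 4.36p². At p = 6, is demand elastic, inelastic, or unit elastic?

At p = 6, x = 730.04.
dx/dp = −2·4.36·p = −52.32.
Point elasticity E = (dx/dp)·(p/x) = -52.32 × 6/730.04 ≈ -0.430.
|E| ≈ 0.430 < 1, so demand is inelastic.

inelastic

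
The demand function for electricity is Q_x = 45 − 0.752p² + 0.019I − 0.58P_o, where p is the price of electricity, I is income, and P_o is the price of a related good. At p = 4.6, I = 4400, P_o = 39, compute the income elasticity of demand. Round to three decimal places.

At the given point, Q_x = 45 − 0.752(4.6)² + 0.019(4400) − 0.58(39) = 45 − 15.9123 + 83.6 − 22.62 = 90.0677.
∂Q_x/∂I = +0.019, so E_I = 0.019·(4400/90.0677) ≈ 0.928.
E_I ∈ (0,1): normal good (necessity).

0.928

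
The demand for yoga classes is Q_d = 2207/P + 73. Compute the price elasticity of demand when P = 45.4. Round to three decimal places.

At P = 45.4, Q_d = 121.6123.
dQ_d/dP = −2207/P² = −1.0708.
Point elasticity E = (dQ_d/dP)·(P/Q_d) = -1.0708 × 45.4/121.6123 ≈ -0.400.
|E| < 1, so demand is inelastic at this price.

-0.400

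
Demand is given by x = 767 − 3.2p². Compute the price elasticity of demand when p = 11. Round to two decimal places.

At p = 11, x = 379.8.
dx/dp = −2·3.2·p = −70.4.
Point elasticity E = (dx/dp)·(p/x) = -70.4 × 11/379.8 ≈ -2.04.
|E| > 1, so demand is elastic at this price.

-2.04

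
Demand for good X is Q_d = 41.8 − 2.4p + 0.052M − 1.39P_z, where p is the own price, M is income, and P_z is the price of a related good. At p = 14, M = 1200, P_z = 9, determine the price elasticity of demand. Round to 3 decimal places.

-0.578

Evaluating quantity at (p, M, P_z) gives Q_d = 41.8 − 2.4(14) + 0.052(1200) − 1.39(9) = 41.8 − 33.6 + 62.4 − 12.51 = 58.09.
∂Q_d/∂p = −2.4, so E_p = (−2.4)·(14/58.09) ≈ -0.578.
|E_p| < 1: demand is inelastic.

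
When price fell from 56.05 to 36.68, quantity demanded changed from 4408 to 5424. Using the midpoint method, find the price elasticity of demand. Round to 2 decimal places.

-0.49

%ΔQ = (5424 − 4408)/[(4408 + 5424)/2] = 1016/4916 ≈ 0.2067.
%ΔP = (36.68 − 56.05)/[(56.05 + 36.68)/2] = -19.37/46.365 ≈ -0.4178.
Arc elasticity E = %ΔQ/%ΔP ≈ 0.2067/-0.4178 ≈ -0.49.
|E| < 1: demand is inelastic over this range.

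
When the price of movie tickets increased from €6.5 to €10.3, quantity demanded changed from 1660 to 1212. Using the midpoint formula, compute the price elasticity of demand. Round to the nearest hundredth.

%Δq = (1212 − 1660)/[(1660 + 1212)/2] = -448/1436 ≈ -0.3120.
%ΔP = (10.3 − 6.5)/[(6.5 + 10.3)/2] = 3.8/8.4 ≈ 0.4524.
Arc elasticity E = %Δq/%ΔP ≈ -0.3120/0.4524 ≈ -0.69.
|E| < 1: demand is inelastic over this range.

-0.69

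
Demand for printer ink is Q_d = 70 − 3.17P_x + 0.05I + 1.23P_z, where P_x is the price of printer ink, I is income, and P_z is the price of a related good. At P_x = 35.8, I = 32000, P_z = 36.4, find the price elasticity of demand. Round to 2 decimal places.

-0.07

Evaluating quantity at (P_x, I, P_z) gives Q_d = 70 − 3.17(35.8) + 0.05(32000) + 1.23(36.4) = 70 − 113.486 + 1600 + 44.772 = 1601.286.
∂Q_d/∂P_x = −3.17, so E_p = (−3.17)·(35.8/1601.286) ≈ -0.07.
|E_p| < 1: demand is inelastic.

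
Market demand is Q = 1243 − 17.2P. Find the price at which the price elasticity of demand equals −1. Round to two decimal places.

For linear demand Q = a − bP, E = −bP/(a − bP). |E| = 1 ⇒ bP = a − bP ⇒ P = a/(2b).
P = 1243/(2·17.2) ≈ 36.13.

36.13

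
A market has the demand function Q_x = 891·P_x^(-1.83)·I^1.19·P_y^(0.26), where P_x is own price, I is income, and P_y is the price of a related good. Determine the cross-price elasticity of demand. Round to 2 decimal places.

0.26

For a Cobb–Douglas (constant-elasticity) form Q_x = A·P_y^α·…, the elasticity with respect to P_y equals the exponent α at every point.
Here the exponent on P_y is 0.26, so the cross-price elasticity of demand is 0.26.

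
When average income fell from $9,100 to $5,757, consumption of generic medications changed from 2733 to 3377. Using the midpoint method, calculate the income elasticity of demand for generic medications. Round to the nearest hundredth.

-0.47

%ΔQ = (3377 − 2733)/[(2733+3377)/2] = 644/3055 ≈ 0.2108.
%ΔI = (5,757 − 9,100)/[(9,100+5,757)/2] = -3343/7428.5 ≈ -0.4500.
E_I = %ΔQ/%ΔI ≈ -0.47.
E_I < 0: inferior good.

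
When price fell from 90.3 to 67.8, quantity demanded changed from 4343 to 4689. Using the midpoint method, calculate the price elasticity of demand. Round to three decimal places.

-0.269

%ΔQ = (4689 − 4343)/[(4343 + 4689)/2] = 346/4516 ≈ 0.0766.
%Δp = (67.8 − 90.3)/[(90.3 + 67.8)/2] = -22.5/79.05 ≈ -0.2846.
Arc elasticity E = %ΔQ/%Δp ≈ 0.0766/-0.2846 ≈ -0.269.
|E| < 1: demand is inelastic over this range.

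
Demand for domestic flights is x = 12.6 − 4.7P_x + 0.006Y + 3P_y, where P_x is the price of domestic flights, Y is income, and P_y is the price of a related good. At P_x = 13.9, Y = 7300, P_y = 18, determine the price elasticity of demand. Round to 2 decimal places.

-1.45

Substituting, x = 12.6 − 4.7(13.9) + 0.006(7300) + 3(18) = 12.6 − 65.33 + 43.8 + 54 = 45.07.
∂x/∂P_x = −4.7, so E_p = (−4.7)·(13.9/45.07) ≈ -1.45.
|E_p| > 1: demand is elastic.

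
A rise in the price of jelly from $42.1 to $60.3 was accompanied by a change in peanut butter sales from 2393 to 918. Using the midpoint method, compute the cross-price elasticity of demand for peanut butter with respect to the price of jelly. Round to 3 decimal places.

%ΔQ_x = (918 − 2393)/[(2393+918)/2] = -1475/1655.5 ≈ -0.8910.
%ΔP_y = (60.3 − 42.1)/[(42.1+60.3)/2] ≈ 0.3555.
E_xy = -0.8910/0.3555 ≈ -2.506.
E_xy < 0, so peanut butter and jelly are complements.

-2.506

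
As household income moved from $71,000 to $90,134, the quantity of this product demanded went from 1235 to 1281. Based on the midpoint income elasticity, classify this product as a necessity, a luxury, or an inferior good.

necessity

%ΔQ = (1281 − 1235)/[(1235+1281)/2] = 46/1258 ≈ 0.0366.
%ΔY = (90,134 − 71,000)/[(71,000+90,134)/2] = 19134/80567 ≈ 0.2375.
E_I = %ΔQ/%ΔY ≈ 0.154.
E_I ∈ (0,1): normal good (necessity).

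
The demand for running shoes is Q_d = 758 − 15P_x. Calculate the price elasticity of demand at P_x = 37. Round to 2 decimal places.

-2.73

At P_x = 37, Q_d = 203.
dQ_d/dP_x = −15.
Point elasticity E = (dQ_d/dP_x)·(P_x/Q_d) = -15 × 37/203 ≈ -2.73.
|E| > 1, so demand is elastic at this price.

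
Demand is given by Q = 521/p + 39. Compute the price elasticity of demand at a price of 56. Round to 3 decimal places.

-0.193

At p = 56, Q = 48.3036.
dQ/dp = −521/p² = −0.1661.
Point elasticity E = (dQ/dp)·(p/Q) = -0.1661 × 56/48.3036 ≈ -0.193.
|E| < 1, so demand is inelastic at this price.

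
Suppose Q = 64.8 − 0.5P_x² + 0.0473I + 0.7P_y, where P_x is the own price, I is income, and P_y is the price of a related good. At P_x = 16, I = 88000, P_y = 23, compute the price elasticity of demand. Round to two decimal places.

First evaluate Q: 64.8 − 0.5(16)² + 0.0473(88000) + 0.7(23) = 64.8 − 128 + 4162.4 + 16.1 = 4115.3.
∂Q/∂P_x = −2·0.5·P_x = -16, so E_p = -16·(16/4115.3) ≈ -0.06.
|E_p| < 1: demand is inelastic.

-0.06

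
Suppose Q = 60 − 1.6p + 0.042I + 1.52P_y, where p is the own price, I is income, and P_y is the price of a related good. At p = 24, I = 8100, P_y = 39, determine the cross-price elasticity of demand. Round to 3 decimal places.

0.141

Substituting, Q = 60 − 1.6(24) + 0.042(8100) + 1.52(39) = 60 − 38.4 + 340.2 + 59.28 = 421.08.
∂Q/∂P_y = +1.52, so E_xy = 1.52·(39/421.08) ≈ 0.141.
E_xy > 0: the goods are substitutes.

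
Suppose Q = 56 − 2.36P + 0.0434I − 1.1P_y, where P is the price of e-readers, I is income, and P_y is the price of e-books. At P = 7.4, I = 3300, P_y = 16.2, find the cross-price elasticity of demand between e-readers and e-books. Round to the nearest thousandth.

Substituting, Q = 56 − 2.36(7.4) + 0.0434(3300) − 1.1(16.2) = 56 − 17.464 + 143.22 − 17.82 = 163.936.
∂Q/∂P_y = −1.1, so E_xy = -1.1·(16.2/163.936) ≈ -0.109.
E_xy < 0: the goods are complements.

-0.109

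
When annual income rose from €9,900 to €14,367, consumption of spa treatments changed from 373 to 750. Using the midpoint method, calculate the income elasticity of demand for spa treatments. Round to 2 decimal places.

1.82

%ΔQ = (750 − 373)/[(373+750)/2] = 377/561.5 ≈ 0.6714.
%ΔI = (14,367 − 9,900)/[(9,900+14,367)/2] = 4467/12133.5 ≈ 0.3682.
E_I = %ΔQ/%ΔI ≈ 1.82.
E_I > 1: normal good (luxury).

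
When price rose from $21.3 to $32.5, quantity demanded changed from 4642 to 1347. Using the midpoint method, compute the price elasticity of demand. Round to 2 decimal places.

%Δq = (1347 − 4642)/[(4642 + 1347)/2] = -3295/2994.5 ≈ -1.1004.
%ΔP = (32.5 − 21.3)/[(21.3 + 32.5)/2] = 11.2/26.9 ≈ 0.4164.
Arc elasticity E = %Δq/%ΔP ≈ -1.1004/0.4164 ≈ -2.64.
|E| > 1: demand is elastic over this range.

-2.64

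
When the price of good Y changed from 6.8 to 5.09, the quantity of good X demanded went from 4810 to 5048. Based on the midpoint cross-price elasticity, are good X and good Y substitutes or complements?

complements

%ΔQ_x = (5048 − 4810)/[(4810+5048)/2] = 238/4929 ≈ 0.0483.
%ΔP_y = (5.09 − 6.8)/[(6.8+5.09)/2] ≈ -0.2876.
E_xy = 0.0483/-0.2876 ≈ -0.168.
E_xy < 0, so the goods are complements.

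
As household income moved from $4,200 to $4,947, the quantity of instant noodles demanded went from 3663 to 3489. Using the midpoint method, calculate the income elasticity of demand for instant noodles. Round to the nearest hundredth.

-0.30

%ΔQ = (3489 − 3663)/[(3663+3489)/2] = -174/3576 ≈ -0.0487.
%ΔI = (4,947 − 4,200)/[(4,200+4,947)/2] = 747/4573.5 ≈ 0.1633.
E_I = %ΔQ/%ΔI ≈ -0.30.
E_I < 0: inferior good.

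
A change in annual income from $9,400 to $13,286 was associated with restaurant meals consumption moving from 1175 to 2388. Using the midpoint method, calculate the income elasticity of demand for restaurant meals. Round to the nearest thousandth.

%ΔQ = (2388 − 1175)/[(1175+2388)/2] = 1213/1781.5 ≈ 0.6809.
%ΔI = (13,286 − 9,400)/[(9,400+13,286)/2] = 3886/11343 ≈ 0.3426.
E_I = %ΔQ/%ΔI ≈ 1.987.
E_I > 1: normal good (luxury).

1.987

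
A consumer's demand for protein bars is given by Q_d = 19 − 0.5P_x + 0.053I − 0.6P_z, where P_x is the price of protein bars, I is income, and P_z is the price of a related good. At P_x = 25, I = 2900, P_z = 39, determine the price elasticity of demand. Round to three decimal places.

At the given point, Q_d = 19 − 0.5(25) + 0.053(2900) − 0.6(39) = 19 − 12.5 + 153.7 − 23.4 = 136.8.
∂Q_d/∂P_x = −0.5, so E_p = (−0.5)·(25/136.8) ≈ -0.091.
|E_p| < 1: demand is inelastic.

-0.091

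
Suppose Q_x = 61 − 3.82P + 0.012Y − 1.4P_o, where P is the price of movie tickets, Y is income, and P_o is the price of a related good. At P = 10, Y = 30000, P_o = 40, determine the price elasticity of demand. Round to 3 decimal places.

-0.117

Q_x = 61 − 3.82(10) + 0.012(30000) − 1.4(40) = 61 − 38.2 + 360 − 56 = 326.8.
∂Q_x/∂P = −3.82, so E_p = (−3.82)·(10/326.8) ≈ -0.117.
|E_p| < 1: demand is inelastic.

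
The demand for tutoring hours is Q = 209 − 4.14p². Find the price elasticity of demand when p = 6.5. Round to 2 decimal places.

-10.26

At p = 6.5, Q = 34.085.
dQ/dp = −2·4.14·p = −53.82.
Point elasticity E = (dQ/dp)·(p/Q) = -53.82 × 6.5/34.085 ≈ -10.26.
|E| > 1, so demand is elastic at this price.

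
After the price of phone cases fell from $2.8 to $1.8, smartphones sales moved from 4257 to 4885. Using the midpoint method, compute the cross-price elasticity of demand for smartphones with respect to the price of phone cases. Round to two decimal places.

-0.32

%ΔQ_x = (4885 − 4257)/[(4257+4885)/2] = 628/4571 ≈ 0.1374.
%ΔP_y = (1.8 − 2.8)/[(2.8+1.8)/2] ≈ -0.4348.
E_xy = 0.1374/-0.4348 ≈ -0.32.
E_xy < 0, so smartphones and phone cases are complements.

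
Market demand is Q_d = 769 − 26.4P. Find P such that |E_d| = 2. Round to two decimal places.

19.42

Set −bP/(a − bP) = −2 ⇒ bP = 2(a − bP) ⇒ bP(1+2) = 2·a.
P = 2·769/(26.4·3) ≈ 19.42.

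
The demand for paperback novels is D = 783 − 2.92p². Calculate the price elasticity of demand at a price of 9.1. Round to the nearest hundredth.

At p = 9.1, D = 541.1948.
dD/dp = −2·2.92·p = −53.144.
Point elasticity E = (dD/dp)·(p/D) = -53.144 × 9.1/541.1948 ≈ -0.89.
|E| < 1, so demand is inelastic at this price.

-0.89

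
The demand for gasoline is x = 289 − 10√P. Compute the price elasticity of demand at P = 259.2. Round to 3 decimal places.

-0.629

At P = 259.2, x = 128.0031.
dx/dP = −10/(2√P) = −10/(2·16.0997).
Point elasticity E = (dx/dP)·(P/x) = -0.3106 × 259.2/128.0031 ≈ -0.629.
|E| < 1, so demand is inelastic at this price.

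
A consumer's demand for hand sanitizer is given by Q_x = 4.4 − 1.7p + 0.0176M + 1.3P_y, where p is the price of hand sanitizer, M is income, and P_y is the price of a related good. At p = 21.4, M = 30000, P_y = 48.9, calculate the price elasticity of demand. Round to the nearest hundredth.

-0.07

Evaluating quantity at (p, M, P_y) gives Q_x = 4.4 − 1.7(21.4) + 0.0176(30000) + 1.3(48.9) = 4.4 − 36.38 + 528 + 63.57 = 559.59.
∂Q_x/∂p = −1.7, so E_p = (−1.7)·(21.4/559.59) ≈ -0.07.
|E_p| < 1: demand is inelastic.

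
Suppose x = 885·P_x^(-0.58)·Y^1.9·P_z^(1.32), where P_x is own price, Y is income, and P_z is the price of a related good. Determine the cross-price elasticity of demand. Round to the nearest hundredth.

For a Cobb–Douglas (constant-elasticity) form x = A·P_z^α·…, the elasticity with respect to P_z equals the exponent α at every point.
Here the exponent on P_z is 1.32, so the cross-price elasticity of demand is 1.32.

1.32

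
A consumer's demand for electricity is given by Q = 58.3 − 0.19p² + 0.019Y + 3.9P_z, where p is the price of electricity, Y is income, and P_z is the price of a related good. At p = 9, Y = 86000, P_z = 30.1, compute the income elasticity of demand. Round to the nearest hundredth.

0.91

First evaluate Q: 58.3 − 0.19(9)² + 0.019(86000) + 3.9(30.1) = 58.3 − 15.39 + 1634 + 117.39 = 1794.3.
∂Q/∂Y = +0.019, so E_I = 0.019·(86000/1794.3) ≈ 0.91.
E_I ∈ (0,1): normal good (necessity).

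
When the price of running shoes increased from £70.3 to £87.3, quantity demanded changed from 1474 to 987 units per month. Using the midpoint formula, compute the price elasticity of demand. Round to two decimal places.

%ΔQ = (987 − 1474)/[(1474 + 987)/2] = -487/1230.5 ≈ -0.3958.
%ΔP = (87.3 − 70.3)/[(70.3 + 87.3)/2] = 17/78.8 ≈ 0.2157.
Arc elasticity E = %ΔQ/%ΔP ≈ -0.3958/0.2157 ≈ -1.83.
|E| > 1: demand is elastic over this range.

-1.83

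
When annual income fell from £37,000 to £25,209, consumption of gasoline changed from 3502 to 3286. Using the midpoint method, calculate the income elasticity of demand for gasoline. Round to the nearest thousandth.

%ΔQ = (3286 − 3502)/[(3502+3286)/2] = -216/3394 ≈ -0.0636.
%ΔI = (25,209 − 37,000)/[(37,000+25,209)/2] = -11791/31104.5 ≈ -0.3791.
E_I = %ΔQ/%ΔI ≈ 0.168.
E_I ∈ (0,1): normal good (necessity).

0.168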